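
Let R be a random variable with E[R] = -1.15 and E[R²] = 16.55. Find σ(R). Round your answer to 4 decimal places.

3.9022

var(R) = 16.55 − (-1.15)² = 15.2275
σ(R) = √15.2275 ≈ 3.9022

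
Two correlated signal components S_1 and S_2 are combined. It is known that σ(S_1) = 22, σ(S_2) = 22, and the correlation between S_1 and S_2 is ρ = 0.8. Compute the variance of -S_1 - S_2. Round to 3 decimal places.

Var(S_1) = (22)² = 484;  Var(S_2) = (22)² = 484
Cov(S_1,S_2) = ρ·σ(S_1)·σ(S_2) = 0.8·22·22 = 387.2
Var(-S_1 - S_2) = (-1)²·Var(S_1) + (-1)²·Var(S_2) + 2·(-1)·(-1)·Cov(S_1,S_2)
= 1·484 + 1·484 + 2·387.2 = 1742.4

1742.400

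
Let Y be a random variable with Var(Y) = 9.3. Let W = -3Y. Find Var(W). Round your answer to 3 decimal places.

83.700

Var(-3Y) = (-3)²·Var(Y) = 9·9.3 = 83.7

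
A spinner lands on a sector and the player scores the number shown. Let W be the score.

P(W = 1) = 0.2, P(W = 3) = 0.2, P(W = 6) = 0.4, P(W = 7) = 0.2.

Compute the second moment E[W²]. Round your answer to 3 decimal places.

E[W²] = (1)²(0.2) + (3)²(0.2) + (6)²(0.4) + (7)²(0.2) = 26.2

26.200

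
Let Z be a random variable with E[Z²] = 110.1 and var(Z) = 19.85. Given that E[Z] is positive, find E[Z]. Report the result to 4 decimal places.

9.5000

(E[Z])² = E[Z²] − var(Z) = 110.1 − 19.85 = 90.25
E[Z] = √90.25 = 9.5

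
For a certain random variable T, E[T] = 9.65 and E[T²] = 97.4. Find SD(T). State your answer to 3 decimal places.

2.068

Var(T) = 97.4 − (9.65)² = 4.2775
SD(T) = √4.2775 ≈ 2.068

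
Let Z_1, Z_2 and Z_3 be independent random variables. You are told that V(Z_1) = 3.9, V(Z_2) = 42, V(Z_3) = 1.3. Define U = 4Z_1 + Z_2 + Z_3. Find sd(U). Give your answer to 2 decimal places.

10.28

By independence, V(U) = (4)²V(Z_1) + (1)²V(Z_2) + (1)²V(Z_3)
= (4)²·3.9 + (1)²·42 + (1)²·1.3 = 105.7
sd(U) = √105.7 ≈ 10.28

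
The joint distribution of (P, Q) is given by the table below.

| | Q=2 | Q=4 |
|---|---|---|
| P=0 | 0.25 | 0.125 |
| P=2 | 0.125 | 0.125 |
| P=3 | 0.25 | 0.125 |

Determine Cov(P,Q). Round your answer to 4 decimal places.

0.0313

E[P] = 1.625,  E[Q] = 2.75
E[PQ] = 4.5
Cov(P,Q) = E[PQ] − E[P]E[Q] = 4.5 − (1.625)(2.75) = 0.03125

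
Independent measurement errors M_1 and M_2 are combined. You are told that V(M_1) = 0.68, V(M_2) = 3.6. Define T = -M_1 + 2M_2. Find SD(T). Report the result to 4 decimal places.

By independence, V(T) = (-1)²V(M_1) + (2)²V(M_2)
= (-1)²·0.68 + (2)²·3.6 = 15.08
SD(T) = √15.08 ≈ 3.8833

3.8833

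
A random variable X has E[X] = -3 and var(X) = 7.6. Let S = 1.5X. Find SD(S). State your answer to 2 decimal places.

4.14

var(1.5X) = (1.5)²·7.6 = 17.1
SD(S) = √17.1 ≈ 4.14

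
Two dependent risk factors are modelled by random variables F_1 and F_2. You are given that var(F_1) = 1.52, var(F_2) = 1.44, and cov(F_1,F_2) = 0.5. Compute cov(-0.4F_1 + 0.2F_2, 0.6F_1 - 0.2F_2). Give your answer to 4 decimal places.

-0.3224

cov(-0.4F_1 + 0.2F_2, 0.6F_1 - 0.2F_2) = (-0.4)(0.6)var(F_1) + (0.2)(-0.2)var(F_2) + [(-0.4)(-0.2) + (0.2)(0.6)]cov(F_1,F_2)
= -0.24·1.52 + -0.04·1.44 + 0.2·0.5 = -0.3224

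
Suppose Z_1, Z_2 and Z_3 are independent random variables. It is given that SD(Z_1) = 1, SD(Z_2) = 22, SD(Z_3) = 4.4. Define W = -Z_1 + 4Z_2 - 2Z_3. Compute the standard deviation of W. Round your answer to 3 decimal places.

Var(Z_1) = 1, Var(Z_2) = 484, Var(Z_3) = 19.36
By independence, Var(W) = (-1)²Var(Z_1) + (4)²Var(Z_2) + (-2)²Var(Z_3)
= (-1)²·1 + (4)²·484 + (-2)²·19.36 = 7822.44
SD(W) = √7822.44 ≈ 88.445

88.445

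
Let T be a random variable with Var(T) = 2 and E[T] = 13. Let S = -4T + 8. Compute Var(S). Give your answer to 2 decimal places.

Var(-4T + 8) = (-4)²·Var(T) = 16·2 = 32

32.00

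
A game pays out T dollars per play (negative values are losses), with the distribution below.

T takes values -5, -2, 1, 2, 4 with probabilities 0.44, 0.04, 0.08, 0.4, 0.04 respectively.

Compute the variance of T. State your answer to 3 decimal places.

11.942

E[T] = (-5)(0.44) + (-2)(0.04) + (1)(0.08) + (2)(0.4) + (4)(0.04) = -1.24
E[T²] = (-5)²(0.44) + (-2)²(0.04) + (1)²(0.08) + (2)²(0.4) + (4)²(0.04) = 13.48
Var(T) = E[T²] − (E[T])² = 13.48 − (-1.24)² = 11.9424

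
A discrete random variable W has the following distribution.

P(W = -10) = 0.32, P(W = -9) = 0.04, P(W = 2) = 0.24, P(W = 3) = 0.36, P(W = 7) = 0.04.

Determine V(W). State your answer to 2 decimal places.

E[W] = (-10)(0.32) + (-9)(0.04) + (2)(0.24) + (3)(0.36) + (7)(0.04) = -1.72
E[W²] = (-10)²(0.32) + (-9)²(0.04) + (2)²(0.24) + (3)²(0.36) + (7)²(0.04) = 41.4
V(W) = E[W²] − (E[W])² = 41.4 − (-1.72)² = 38.4416

38.44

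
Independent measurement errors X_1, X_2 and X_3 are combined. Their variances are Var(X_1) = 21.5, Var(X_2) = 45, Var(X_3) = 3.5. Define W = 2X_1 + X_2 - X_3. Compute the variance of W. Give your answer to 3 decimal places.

By independence, Var(W) = (2)²Var(X_1) + (1)²Var(X_2) + (-1)²Var(X_3)
= (2)²·21.5 + (1)²·45 + (-1)²·3.5 = 134.5

134.500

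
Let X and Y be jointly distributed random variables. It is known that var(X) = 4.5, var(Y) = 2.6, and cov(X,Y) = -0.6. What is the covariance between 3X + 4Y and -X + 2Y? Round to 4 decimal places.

6.1000

cov(3X + 4Y, -X + 2Y) = (3)(-1)var(X) + (4)(2)var(Y) + [(3)(2) + (4)(-1)]cov(X,Y)
= -3·4.5 + 8·2.6 + 2·-0.6 = 6.1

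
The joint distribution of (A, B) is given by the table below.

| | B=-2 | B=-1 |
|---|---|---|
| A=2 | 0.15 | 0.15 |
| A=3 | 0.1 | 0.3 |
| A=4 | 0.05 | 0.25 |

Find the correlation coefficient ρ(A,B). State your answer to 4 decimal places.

E[A] = 3,  E[B] = -1.3
E[AB] = -3.8
Cov(A,B) = E[AB] − E[A]E[B] = -3.8 − (3)(-1.3) = 0.1
var(A) = 0.6,  var(B) = 0.21
ρ = 0.1 / √(0.6·0.21) ≈ 0.2817

0.2817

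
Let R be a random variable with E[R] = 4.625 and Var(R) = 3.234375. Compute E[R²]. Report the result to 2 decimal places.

E[R²] = Var(R) + (E[R])² = 3.234375 + (4.625)² = 24.625

24.63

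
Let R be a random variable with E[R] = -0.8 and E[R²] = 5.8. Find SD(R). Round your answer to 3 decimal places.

2.272

Var(R) = 5.8 − (-0.8)² = 5.16
SD(R) = √5.16 ≈ 2.272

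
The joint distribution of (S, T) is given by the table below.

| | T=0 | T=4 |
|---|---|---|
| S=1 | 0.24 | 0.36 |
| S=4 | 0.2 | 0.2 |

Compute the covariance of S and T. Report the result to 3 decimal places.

E[S] = 2.2,  E[T] = 2.24
E[ST] = 4.64
Cov(S,T) = E[ST] − E[S]E[T] = 4.64 − (2.2)(2.24) = -0.288

-0.288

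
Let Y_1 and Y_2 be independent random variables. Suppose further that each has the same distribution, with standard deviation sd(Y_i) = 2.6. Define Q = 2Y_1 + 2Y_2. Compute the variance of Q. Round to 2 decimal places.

54.08

V(Y_i) = (2.6)² = 6.76
By independence, V(Q) = (2)²V(Y_1) + (2)²V(Y_2)
= (2)²·6.76 + (2)²·6.76 = 54.08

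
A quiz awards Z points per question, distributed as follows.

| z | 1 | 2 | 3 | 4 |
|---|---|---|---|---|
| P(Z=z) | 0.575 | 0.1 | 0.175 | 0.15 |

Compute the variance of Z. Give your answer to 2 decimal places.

1.34

E[Z] = (1)(0.575) + (2)(0.1) + (3)(0.175) + (4)(0.15) = 1.9
E[Z²] = (1)²(0.575) + (2)²(0.1) + (3)²(0.175) + (4)²(0.15) = 4.95
var(Z) = E[Z²] − (E[Z])² = 4.95 − (1.9)² = 1.34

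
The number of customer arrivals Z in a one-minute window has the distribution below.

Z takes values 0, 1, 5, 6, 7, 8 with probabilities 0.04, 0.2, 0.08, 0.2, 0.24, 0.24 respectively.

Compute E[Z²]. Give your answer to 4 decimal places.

36.5200

E[Z²] = (0)²(0.04) + (1)²(0.2) + (5)²(0.08) + (6)²(0.2) + (7)²(0.24) + (8)²(0.24) = 36.52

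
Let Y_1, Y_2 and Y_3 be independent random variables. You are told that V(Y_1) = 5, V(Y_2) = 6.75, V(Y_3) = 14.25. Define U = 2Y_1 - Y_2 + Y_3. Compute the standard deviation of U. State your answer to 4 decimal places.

6.4031

By independence, V(U) = (2)²V(Y_1) + (-1)²V(Y_2) + (1)²V(Y_3)
= (2)²·5 + (-1)²·6.75 + (1)²·14.25 = 41
sd(U) = √41 ≈ 6.4031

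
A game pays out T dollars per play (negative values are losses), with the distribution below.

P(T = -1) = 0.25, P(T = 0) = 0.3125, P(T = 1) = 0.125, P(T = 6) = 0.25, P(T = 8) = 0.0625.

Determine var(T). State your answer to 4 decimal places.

9.8594

E[T] = (-1)(0.25) + (0)(0.3125) + (1)(0.125) + (6)(0.25) + (8)(0.0625) = 1.875
E[T²] = (-1)²(0.25) + (0)²(0.3125) + (1)²(0.125) + (6)²(0.25) + (8)²(0.0625) = 13.375
var(T) = E[T²] − (E[T])² = 13.375 − (1.875)² = 9.859375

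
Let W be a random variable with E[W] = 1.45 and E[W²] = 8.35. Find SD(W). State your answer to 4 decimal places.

var(W) = 8.35 − (1.45)² = 6.2475
SD(W) = √6.2475 ≈ 2.4995

2.4995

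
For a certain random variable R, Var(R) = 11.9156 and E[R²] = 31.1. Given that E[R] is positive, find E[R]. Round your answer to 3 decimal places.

(E[R])² = E[R²] − Var(R) = 31.1 − 11.9156 = 19.1844
E[R] = √19.1844 = 4.38

4.380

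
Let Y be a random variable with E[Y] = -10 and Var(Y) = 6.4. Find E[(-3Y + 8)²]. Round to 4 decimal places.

E[-3Y + 8] = -3·-10 + 8 = 38
Var(-3Y + 8) = (-3)²·6.4 = 57.6
E[(-3Y + 8)²] = Var((-3Y + 8)) + (E[(-3Y + 8)])² = 57.6 + (38)² = 1501.6

1501.6000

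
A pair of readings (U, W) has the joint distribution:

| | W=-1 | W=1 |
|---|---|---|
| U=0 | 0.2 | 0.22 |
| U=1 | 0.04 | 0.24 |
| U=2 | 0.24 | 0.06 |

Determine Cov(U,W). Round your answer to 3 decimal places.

E[U] = 0.88,  E[W] = 0.04
E[UW] = -0.16
Cov(U,W) = E[UW] − E[U]E[W] = -0.16 − (0.88)(0.04) = -0.1952

-0.195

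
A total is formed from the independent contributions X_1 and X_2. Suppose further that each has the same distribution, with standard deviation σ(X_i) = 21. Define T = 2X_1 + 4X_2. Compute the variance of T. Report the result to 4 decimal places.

Var(X_i) = (21)² = 441
By independence, Var(T) = (2)²Var(X_1) + (4)²Var(X_2)
= (2)²·441 + (4)²·441 = 8820

8820.0000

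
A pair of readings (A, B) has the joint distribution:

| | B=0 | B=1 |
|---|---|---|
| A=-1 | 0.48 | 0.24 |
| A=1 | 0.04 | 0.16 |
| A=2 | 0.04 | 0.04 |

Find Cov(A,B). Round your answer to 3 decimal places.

E[A] = -0.36,  E[B] = 0.44
E[AB] = 0
Cov(A,B) = E[AB] − E[A]E[B] = 0 − (-0.36)(0.44) = 0.1584

0.158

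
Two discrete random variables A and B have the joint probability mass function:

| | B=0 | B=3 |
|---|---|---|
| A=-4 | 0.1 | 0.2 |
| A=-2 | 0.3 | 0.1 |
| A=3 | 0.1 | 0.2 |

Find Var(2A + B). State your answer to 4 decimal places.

E[A] = -1.1,  E[B] = 1.5,  E[AB] = -1.2
Var(A) = 9.1 − (-1.1)² = 7.89;  Var(B) = 4.5 − (1.5)² = 2.25
Cov(A,B) = -1.2 − (-1.1)(1.5) = 0.45
Var(2A + B) = (2)²·7.89 + (1)²·2.25 + 2·(2)·(1)·0.45 = 35.61

35.6100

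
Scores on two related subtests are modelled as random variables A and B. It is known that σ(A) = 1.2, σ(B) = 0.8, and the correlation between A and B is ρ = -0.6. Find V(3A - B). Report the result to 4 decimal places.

V(A) = (1.2)² = 1.44;  V(B) = (0.8)² = 0.64
Cov(A,B) = ρ·σ(A)·σ(B) = -0.6·1.2·0.8 = -0.576
V(3A - B) = (3)²·V(A) + (-1)²·V(B) + 2·(3)·(-1)·Cov(A,B)
= 9·1.44 + 1·0.64 + -6·-0.576 = 17.056

17.0560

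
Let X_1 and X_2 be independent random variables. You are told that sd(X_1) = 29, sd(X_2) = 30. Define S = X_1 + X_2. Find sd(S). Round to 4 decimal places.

var(X_1) = 841, var(X_2) = 900
By independence, var(S) = (1)²var(X_1) + (1)²var(X_2)
= (1)²·841 + (1)²·900 = 1741
sd(S) = √1741 ≈ 41.7253

41.7253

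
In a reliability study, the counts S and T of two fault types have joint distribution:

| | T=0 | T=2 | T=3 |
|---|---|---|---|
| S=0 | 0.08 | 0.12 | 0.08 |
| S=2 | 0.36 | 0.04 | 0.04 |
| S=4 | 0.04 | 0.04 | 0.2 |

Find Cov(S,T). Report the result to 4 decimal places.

E[S] = 2,  E[T] = 1.36
E[ST] = 3.12
Cov(S,T) = E[ST] − E[S]E[T] = 3.12 − (2)(1.36) = 0.4

0.4000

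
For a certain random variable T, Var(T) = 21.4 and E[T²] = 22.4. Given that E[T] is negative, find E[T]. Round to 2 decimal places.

-1.00

(E[T])² = E[T²] − Var(T) = 22.4 − 21.4 = 1
E[T] = −√1 = -1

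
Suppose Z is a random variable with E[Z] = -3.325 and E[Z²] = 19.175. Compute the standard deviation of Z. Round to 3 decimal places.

2.849

Var(Z) = 19.175 − (-3.325)² = 8.119375
σ(Z) = √8.119375 ≈ 2.849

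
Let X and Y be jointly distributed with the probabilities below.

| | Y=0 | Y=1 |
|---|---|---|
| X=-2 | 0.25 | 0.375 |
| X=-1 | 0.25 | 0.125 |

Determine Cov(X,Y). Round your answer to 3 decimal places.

E[X] = -1.625,  E[Y] = 0.5
E[XY] = -0.875
Cov(X,Y) = E[XY] − E[X]E[Y] = -0.875 − (-1.625)(0.5) = -0.0625

-0.063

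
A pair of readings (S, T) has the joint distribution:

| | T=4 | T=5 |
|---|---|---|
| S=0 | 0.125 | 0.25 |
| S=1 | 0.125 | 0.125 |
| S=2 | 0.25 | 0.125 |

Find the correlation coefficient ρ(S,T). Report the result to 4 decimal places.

-0.2887

E[S] = 1,  E[T] = 4.5
E[ST] = 4.375
Cov(S,T) = E[ST] − E[S]E[T] = 4.375 − (1)(4.5) = -0.125
Var(S) = 0.75,  Var(T) = 0.25
ρ = -0.125 / √(0.75·0.25) ≈ -0.2887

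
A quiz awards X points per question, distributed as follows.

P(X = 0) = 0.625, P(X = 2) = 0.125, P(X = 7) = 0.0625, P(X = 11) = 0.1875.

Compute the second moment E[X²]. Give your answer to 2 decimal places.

26.25

E[X²] = (0)²(0.625) + (2)²(0.125) + (7)²(0.0625) + (11)²(0.1875) = 26.25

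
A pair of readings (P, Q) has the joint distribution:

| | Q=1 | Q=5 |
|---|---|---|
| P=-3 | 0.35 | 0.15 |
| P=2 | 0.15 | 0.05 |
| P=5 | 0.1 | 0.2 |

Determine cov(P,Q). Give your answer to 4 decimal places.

1.9600

E[P] = 0.4,  E[Q] = 2.6
E[PQ] = 3
cov(P,Q) = E[PQ] − E[P]E[Q] = 3 − (0.4)(2.6) = 1.96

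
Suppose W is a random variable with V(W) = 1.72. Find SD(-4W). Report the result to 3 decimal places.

5.246

V(-4W) = (-4)²·1.72 = 27.52
SD(-4W) = √27.52 ≈ 5.246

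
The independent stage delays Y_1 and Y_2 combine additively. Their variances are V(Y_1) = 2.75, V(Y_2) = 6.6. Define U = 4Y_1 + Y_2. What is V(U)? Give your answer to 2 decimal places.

50.60

By independence, V(U) = (4)²V(Y_1) + (1)²V(Y_2)
= (4)²·2.75 + (1)²·6.6 = 50.6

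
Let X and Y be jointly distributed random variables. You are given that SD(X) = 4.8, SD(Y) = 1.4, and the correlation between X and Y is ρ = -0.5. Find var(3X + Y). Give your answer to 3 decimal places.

var(X) = (4.8)² = 23.04;  var(Y) = (1.4)² = 1.96
Cov(X,Y) = ρ·SD(X)·SD(Y) = -0.5·4.8·1.4 = -3.36
var(3X + Y) = (3)²·var(X) + (1)²·var(Y) + 2·(3)·(1)·Cov(X,Y)
= 9·23.04 + 1·1.96 + 6·-3.36 = 189.16

189.160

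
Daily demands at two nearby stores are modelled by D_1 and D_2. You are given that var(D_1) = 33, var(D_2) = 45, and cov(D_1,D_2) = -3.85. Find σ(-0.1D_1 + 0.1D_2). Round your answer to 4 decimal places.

var(-0.1D_1 + 0.1D_2) = (-0.1)²·var(D_1) + (0.1)²·var(D_2) + 2·(-0.1)·(0.1)·cov(D_1,D_2)
= 0.01·33 + 0.01·45 + -0.02·-3.85 = 0.857
σ(-0.1D_1 + 0.1D_2) = √0.857 ≈ 0.9257

0.9257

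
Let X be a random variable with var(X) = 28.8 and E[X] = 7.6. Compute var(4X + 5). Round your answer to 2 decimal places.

460.80

var(4X + 5) = (4)²·var(X) = 16·28.8 = 460.8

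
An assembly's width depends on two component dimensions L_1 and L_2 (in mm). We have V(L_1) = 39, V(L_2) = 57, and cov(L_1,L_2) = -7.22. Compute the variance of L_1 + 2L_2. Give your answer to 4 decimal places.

238.1200

V(L_1 + 2L_2) = (1)²·V(L_1) + (2)²·V(L_2) + 2·(1)·(2)·cov(L_1,L_2)
= 1·39 + 4·57 + 4·-7.22 = 238.12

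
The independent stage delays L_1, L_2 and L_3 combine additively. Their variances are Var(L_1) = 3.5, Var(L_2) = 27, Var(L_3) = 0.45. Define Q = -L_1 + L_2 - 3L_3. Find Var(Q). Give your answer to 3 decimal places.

By independence, Var(Q) = (-1)²Var(L_1) + (1)²Var(L_2) + (-3)²Var(L_3)
= (-1)²·3.5 + (1)²·27 + (-3)²·0.45 = 34.55

34.550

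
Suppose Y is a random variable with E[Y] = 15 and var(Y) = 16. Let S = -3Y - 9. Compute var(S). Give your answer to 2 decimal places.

var(-3Y - 9) = (-3)²·var(Y) = 9·16 = 144

144.00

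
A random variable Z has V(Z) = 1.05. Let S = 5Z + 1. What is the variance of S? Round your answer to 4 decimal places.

V(5Z + 1) = (5)²·V(Z) = 25·1.05 = 26.25

26.2500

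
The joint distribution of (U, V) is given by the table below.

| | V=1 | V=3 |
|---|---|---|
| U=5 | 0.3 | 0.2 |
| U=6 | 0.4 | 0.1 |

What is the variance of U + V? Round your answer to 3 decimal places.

0.890

E[U] = 5.5,  E[V] = 1.6,  E[UV] = 8.7
Var(U) = 30.5 − (5.5)² = 0.25;  Var(V) = 3.4 − (1.6)² = 0.84
Cov(U,V) = 8.7 − (5.5)(1.6) = -0.1
Var(U + V) = (1)²·0.25 + (1)²·0.84 + 2·(1)·(1)·-0.1 = 0.89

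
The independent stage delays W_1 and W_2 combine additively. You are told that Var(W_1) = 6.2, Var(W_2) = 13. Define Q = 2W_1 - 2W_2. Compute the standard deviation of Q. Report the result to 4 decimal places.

By independence, Var(Q) = (2)²Var(W_1) + (-2)²Var(W_2)
= (2)²·6.2 + (-2)²·13 = 76.8
sd(Q) = √76.8 ≈ 8.7636

8.7636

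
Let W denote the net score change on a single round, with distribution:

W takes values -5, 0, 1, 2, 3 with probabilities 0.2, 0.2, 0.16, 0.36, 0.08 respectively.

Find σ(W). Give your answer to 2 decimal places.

E[W] = (-5)(0.2) + (0)(0.2) + (1)(0.16) + (2)(0.36) + (3)(0.08) = 0.12
E[W²] = (-5)²(0.2) + (0)²(0.2) + (1)²(0.16) + (2)²(0.36) + (3)²(0.08) = 7.32
Var(W) = E[W²] − (E[W])² = 7.32 − (0.12)² = 7.3056
σ(W) = √7.3056 ≈ 2.70

2.70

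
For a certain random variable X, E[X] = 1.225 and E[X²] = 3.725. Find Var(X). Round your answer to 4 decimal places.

2.2244

Var(X) = 3.725 − (1.225)² = 2.224375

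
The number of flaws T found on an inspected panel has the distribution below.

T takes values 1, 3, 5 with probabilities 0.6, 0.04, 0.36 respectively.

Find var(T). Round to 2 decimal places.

E[T] = (1)(0.6) + (3)(0.04) + (5)(0.36) = 2.52
E[T²] = (1)²(0.6) + (3)²(0.04) + (5)²(0.36) = 9.96
var(T) = E[T²] − (E[T])² = 9.96 − (2.52)² = 3.6096

3.61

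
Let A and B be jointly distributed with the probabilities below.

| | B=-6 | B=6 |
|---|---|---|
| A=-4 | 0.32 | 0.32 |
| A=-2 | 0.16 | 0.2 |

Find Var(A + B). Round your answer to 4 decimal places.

E[A] = -3.28,  E[B] = 0.24,  E[AB] = -0.48
Var(A) = 11.68 − (-3.28)² = 0.9216;  Var(B) = 36 − (0.24)² = 35.9424
Cov(A,B) = -0.48 − (-3.28)(0.24) = 0.3072
Var(A + B) = (1)²·0.9216 + (1)²·35.9424 + 2·(1)·(1)·0.3072 = 37.4784

37.4784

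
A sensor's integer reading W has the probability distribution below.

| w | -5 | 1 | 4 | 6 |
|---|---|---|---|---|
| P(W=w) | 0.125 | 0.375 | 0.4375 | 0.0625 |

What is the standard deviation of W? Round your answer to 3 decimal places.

3.039

E[W] = (-5)(0.125) + (1)(0.375) + (4)(0.4375) + (6)(0.0625) = 1.875
E[W²] = (-5)²(0.125) + (1)²(0.375) + (4)²(0.4375) + (6)²(0.0625) = 12.75
V(W) = E[W²] − (E[W])² = 12.75 − (1.875)² = 9.234375
SD(W) = √9.234375 ≈ 3.039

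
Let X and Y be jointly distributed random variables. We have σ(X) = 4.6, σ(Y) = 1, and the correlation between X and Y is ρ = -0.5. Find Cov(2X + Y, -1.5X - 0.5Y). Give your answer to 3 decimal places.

V(X) = (4.6)² = 21.16;  V(Y) = (1)² = 1
Cov(X,Y) = ρ·σ(X)·σ(Y) = -0.5·4.6·1 = -2.3
Cov(2X + Y, -1.5X - 0.5Y) = (2)(-1.5)V(X) + (1)(-0.5)V(Y) + [(2)(-0.5) + (1)(-1.5)]Cov(X,Y)
= -3·21.16 + -0.5·1 + -2.5·-2.3 = -58.23

-58.230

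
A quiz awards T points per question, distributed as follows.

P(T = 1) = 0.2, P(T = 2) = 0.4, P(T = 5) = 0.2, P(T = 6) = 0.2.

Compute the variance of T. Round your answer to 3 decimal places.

3.760

E[T] = (1)(0.2) + (2)(0.4) + (5)(0.2) + (6)(0.2) = 3.2
E[T²] = (1)²(0.2) + (2)²(0.4) + (5)²(0.2) + (6)²(0.2) = 14
V(T) = E[T²] − (E[T])² = 14 − (3.2)² = 3.76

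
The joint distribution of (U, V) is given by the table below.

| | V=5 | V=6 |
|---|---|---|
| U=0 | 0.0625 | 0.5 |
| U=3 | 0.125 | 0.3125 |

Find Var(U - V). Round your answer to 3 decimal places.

E[U] = 1.3125,  E[V] = 5.8125,  E[UV] = 7.5
Var(U) = 3.9375 − (1.3125)² = 2.21484375;  Var(V) = 33.9375 − (5.8125)² = 0.15234375
cov(U,V) = 7.5 − (1.3125)(5.8125) = -0.12890625
Var(U - V) = (1)²·2.21484375 + (-1)²·0.15234375 + 2·(1)·(-1)·-0.12890625 = 2.625

2.625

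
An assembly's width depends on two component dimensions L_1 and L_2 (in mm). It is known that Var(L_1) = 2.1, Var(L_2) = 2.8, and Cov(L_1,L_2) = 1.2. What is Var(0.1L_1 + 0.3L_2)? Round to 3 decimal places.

Var(0.1L_1 + 0.3L_2) = (0.1)²·Var(L_1) + (0.3)²·Var(L_2) + 2·(0.1)·(0.3)·Cov(L_1,L_2)
= 0.01·2.1 + 0.09·2.8 + 0.06·1.2 = 0.345

0.345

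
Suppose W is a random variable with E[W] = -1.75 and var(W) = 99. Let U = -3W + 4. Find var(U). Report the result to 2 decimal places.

var(-3W + 4) = (-3)²·var(W) = 9·99 = 891

891.00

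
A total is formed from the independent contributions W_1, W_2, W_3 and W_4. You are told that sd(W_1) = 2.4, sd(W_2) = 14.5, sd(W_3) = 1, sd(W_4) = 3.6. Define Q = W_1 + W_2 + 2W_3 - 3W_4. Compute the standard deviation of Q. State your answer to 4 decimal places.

18.3480

var(W_1) = 5.76, var(W_2) = 210.25, var(W_3) = 1, var(W_4) = 12.96
By independence, var(Q) = (1)²var(W_1) + (1)²var(W_2) + (2)²var(W_3) + (-3)²var(W_4)
= (1)²·5.76 + (1)²·210.25 + (2)²·1 + (-3)²·12.96 = 336.65
sd(Q) = √336.65 ≈ 18.3480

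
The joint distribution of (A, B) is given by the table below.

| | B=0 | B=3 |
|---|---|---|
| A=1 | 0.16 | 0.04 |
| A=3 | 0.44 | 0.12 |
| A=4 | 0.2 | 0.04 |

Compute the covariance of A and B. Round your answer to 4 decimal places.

-0.0240

E[A] = 2.84,  E[B] = 0.6
E[AB] = 1.68
Cov(A,B) = E[AB] − E[A]E[B] = 1.68 − (2.84)(0.6) = -0.024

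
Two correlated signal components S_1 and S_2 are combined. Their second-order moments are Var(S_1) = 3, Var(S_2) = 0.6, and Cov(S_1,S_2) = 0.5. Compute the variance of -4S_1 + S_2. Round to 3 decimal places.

Var(-4S_1 + S_2) = (-4)²·Var(S_1) + (1)²·Var(S_2) + 2·(-4)·(1)·Cov(S_1,S_2)
= 16·3 + 1·0.6 + -8·0.5 = 44.6

44.600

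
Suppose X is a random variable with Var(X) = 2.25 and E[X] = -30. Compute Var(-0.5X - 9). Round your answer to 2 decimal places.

0.56

Var(-0.5X - 9) = (-0.5)²·Var(X) = 0.25·2.25 = 0.5625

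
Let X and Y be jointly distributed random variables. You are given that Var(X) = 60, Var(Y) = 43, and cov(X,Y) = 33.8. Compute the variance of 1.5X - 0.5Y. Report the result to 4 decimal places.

Var(1.5X - 0.5Y) = (1.5)²·Var(X) + (-0.5)²·Var(Y) + 2·(1.5)·(-0.5)·cov(X,Y)
= 2.25·60 + 0.25·43 + -1.5·33.8 = 95.05

95.0500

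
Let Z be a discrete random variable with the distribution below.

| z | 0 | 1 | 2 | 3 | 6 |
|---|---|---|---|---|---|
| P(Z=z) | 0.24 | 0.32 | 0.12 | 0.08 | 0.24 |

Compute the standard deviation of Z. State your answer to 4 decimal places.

2.2677

E[Z] = (0)(0.24) + (1)(0.32) + (2)(0.12) + (3)(0.08) + (6)(0.24) = 2.24
E[Z²] = (0)²(0.24) + (1)²(0.32) + (2)²(0.12) + (3)²(0.08) + (6)²(0.24) = 10.16
Var(Z) = E[Z²] − (E[Z])² = 10.16 − (2.24)² = 5.1424
σ(Z) = √5.1424 ≈ 2.2677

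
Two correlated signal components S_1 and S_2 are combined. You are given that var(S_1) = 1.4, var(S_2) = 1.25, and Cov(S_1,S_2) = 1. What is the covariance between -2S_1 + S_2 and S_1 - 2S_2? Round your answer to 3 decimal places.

Cov(-2S_1 + S_2, S_1 - 2S_2) = (-2)(1)var(S_1) + (1)(-2)var(S_2) + [(-2)(-2) + (1)(1)]Cov(S_1,S_2)
= -2·1.4 + -2·1.25 + 5·1 = -0.3

-0.300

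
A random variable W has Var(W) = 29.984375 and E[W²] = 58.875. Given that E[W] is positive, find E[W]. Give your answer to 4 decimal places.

5.3750

(E[W])² = E[W²] − Var(W) = 58.875 − 29.984375 = 28.890625
E[W] = √28.890625 = 5.375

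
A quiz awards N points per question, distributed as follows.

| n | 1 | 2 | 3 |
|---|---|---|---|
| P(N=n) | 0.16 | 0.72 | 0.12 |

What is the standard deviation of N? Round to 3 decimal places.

E[N] = (1)(0.16) + (2)(0.72) + (3)(0.12) = 1.96
E[N²] = (1)²(0.16) + (2)²(0.72) + (3)²(0.12) = 4.12
var(N) = E[N²] − (E[N])² = 4.12 − (1.96)² = 0.2784
sd(N) = √0.2784 ≈ 0.528

0.528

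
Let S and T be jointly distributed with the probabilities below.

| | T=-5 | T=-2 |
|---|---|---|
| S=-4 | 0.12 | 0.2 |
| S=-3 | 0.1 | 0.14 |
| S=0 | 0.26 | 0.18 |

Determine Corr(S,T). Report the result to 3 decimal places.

E[S] = -2,  E[T] = -3.44
E[ST] = 6.34
Cov(S,T) = E[ST] − E[S]E[T] = 6.34 − (-2)(-3.44) = -0.54
V(S) = 3.28,  V(T) = 2.2464
ρ = -0.54 / √(3.28·2.2464) ≈ -0.199

-0.199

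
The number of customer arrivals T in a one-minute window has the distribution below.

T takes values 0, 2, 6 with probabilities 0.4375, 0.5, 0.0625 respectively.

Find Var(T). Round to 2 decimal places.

E[T] = (0)(0.4375) + (2)(0.5) + (6)(0.0625) = 1.375
E[T²] = (0)²(0.4375) + (2)²(0.5) + (6)²(0.0625) = 4.25
Var(T) = E[T²] − (E[T])² = 4.25 − (1.375)² = 2.359375

2.36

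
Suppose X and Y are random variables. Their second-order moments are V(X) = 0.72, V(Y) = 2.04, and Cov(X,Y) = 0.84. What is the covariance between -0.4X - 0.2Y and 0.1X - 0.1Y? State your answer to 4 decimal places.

Cov(-0.4X - 0.2Y, 0.1X - 0.1Y) = (-0.4)(0.1)V(X) + (-0.2)(-0.1)V(Y) + [(-0.4)(-0.1) + (-0.2)(0.1)]Cov(X,Y)
= -0.04·0.72 + 0.02·2.04 + 0.02·0.84 = 0.0288

0.0288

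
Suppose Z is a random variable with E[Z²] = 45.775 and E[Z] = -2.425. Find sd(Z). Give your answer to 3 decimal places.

Var(Z) = 45.775 − (-2.425)² = 39.894375
sd(Z) = √39.894375 ≈ 6.316

6.316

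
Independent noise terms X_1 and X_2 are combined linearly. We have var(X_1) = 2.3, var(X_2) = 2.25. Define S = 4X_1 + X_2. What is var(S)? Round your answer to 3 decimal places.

By independence, var(S) = (4)²var(X_1) + (1)²var(X_2)
= (4)²·2.3 + (1)²·2.25 = 39.05

39.050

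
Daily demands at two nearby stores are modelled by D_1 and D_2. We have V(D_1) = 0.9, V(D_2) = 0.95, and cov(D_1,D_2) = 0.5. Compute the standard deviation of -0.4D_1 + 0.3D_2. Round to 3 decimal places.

V(-0.4D_1 + 0.3D_2) = (-0.4)²·V(D_1) + (0.3)²·V(D_2) + 2·(-0.4)·(0.3)·cov(D_1,D_2)
= 0.16·0.9 + 0.09·0.95 + -0.24·0.5 = 0.1095
sd(-0.4D_1 + 0.3D_2) = √0.1095 ≈ 0.331

0.331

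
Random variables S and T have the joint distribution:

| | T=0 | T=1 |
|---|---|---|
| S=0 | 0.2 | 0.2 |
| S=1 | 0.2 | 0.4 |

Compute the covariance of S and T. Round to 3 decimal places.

0.040

E[S] = 0.6,  E[T] = 0.6
E[ST] = 0.4
Cov(S,T) = E[ST] − E[S]E[T] = 0.4 − (0.6)(0.6) = 0.04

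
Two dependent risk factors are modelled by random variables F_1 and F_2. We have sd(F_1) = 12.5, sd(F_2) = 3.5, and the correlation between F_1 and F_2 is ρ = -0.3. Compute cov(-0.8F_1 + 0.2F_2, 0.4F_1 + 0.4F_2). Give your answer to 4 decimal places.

Var(F_1) = (12.5)² = 156.25;  Var(F_2) = (3.5)² = 12.25
cov(F_1,F_2) = ρ·sd(F_1)·sd(F_2) = -0.3·12.5·3.5 = -13.125
cov(-0.8F_1 + 0.2F_2, 0.4F_1 + 0.4F_2) = (-0.8)(0.4)Var(F_1) + (0.2)(0.4)Var(F_2) + [(-0.8)(0.4) + (0.2)(0.4)]cov(F_1,F_2)
= -0.32·156.25 + 0.08·12.25 + -0.24·-13.125 = -45.87

-45.8700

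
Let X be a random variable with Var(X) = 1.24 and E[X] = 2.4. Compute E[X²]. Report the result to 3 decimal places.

E[X²] = Var(X) + (E[X])² = 1.24 + (2.4)² = 7

7.000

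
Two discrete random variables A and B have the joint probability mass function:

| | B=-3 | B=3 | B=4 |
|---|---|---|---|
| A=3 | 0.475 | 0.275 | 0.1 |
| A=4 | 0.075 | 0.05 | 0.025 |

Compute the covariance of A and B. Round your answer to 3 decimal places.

E[A] = 3.15,  E[B] = -0.175
E[AB] = -0.5
cov(A,B) = E[AB] − E[A]E[B] = -0.5 − (3.15)(-0.175) = 0.05125

0.051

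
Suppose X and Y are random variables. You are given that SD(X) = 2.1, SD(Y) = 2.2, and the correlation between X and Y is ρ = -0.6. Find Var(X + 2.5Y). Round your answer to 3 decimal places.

20.800

Var(X) = (2.1)² = 4.41;  Var(Y) = (2.2)² = 4.84
cov(X,Y) = ρ·SD(X)·SD(Y) = -0.6·2.1·2.2 = -2.772
Var(X + 2.5Y) = (1)²·Var(X) + (2.5)²·Var(Y) + 2·(1)·(2.5)·cov(X,Y)
= 1·4.41 + 6.25·4.84 + 5·-2.772 = 20.8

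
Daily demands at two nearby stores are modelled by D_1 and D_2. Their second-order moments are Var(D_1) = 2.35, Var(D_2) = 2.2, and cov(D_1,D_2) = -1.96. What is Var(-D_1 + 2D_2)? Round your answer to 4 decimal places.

Var(-D_1 + 2D_2) = (-1)²·Var(D_1) + (2)²·Var(D_2) + 2·(-1)·(2)·cov(D_1,D_2)
= 1·2.35 + 4·2.2 + -4·-1.96 = 18.99

18.9900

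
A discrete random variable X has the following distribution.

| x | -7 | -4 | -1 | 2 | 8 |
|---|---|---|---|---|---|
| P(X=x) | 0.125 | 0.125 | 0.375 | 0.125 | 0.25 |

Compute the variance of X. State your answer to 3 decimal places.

24.750

E[X] = (-7)(0.125) + (-4)(0.125) + (-1)(0.375) + (2)(0.125) + (8)(0.25) = 0.5
E[X²] = (-7)²(0.125) + (-4)²(0.125) + (-1)²(0.375) + (2)²(0.125) + (8)²(0.25) = 25
var(X) = E[X²] − (E[X])² = 25 − (0.5)² = 24.75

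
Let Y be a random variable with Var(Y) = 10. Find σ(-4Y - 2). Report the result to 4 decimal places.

12.6491

Var(-4Y - 2) = (-4)²·10 = 160
σ(-4Y - 2) = √160 ≈ 12.6491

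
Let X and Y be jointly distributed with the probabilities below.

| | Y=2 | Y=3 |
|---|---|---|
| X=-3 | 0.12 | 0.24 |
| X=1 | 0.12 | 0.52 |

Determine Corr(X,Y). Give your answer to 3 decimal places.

E[X] = -0.44,  E[Y] = 2.76
E[XY] = -1.08
Cov(X,Y) = E[XY] − E[X]E[Y] = -1.08 − (-0.44)(2.76) = 0.1344
Var(X) = 3.6864,  Var(Y) = 0.1824
ρ = 0.1344 / √(3.6864·0.1824) ≈ 0.164

0.164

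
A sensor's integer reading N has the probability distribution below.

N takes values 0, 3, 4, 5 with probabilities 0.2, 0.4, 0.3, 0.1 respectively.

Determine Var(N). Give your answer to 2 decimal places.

E[N] = (0)(0.2) + (3)(0.4) + (4)(0.3) + (5)(0.1) = 2.9
E[N²] = (0)²(0.2) + (3)²(0.4) + (4)²(0.3) + (5)²(0.1) = 10.9
Var(N) = E[N²] − (E[N])² = 10.9 − (2.9)² = 2.49

2.49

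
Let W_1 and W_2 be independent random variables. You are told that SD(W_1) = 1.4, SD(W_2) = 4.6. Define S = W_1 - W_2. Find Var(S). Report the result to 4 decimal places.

Var(W_1) = 1.96, Var(W_2) = 21.16
By independence, Var(S) = (1)²Var(W_1) + (-1)²Var(W_2)
= (1)²·1.96 + (-1)²·21.16 = 23.12

23.1200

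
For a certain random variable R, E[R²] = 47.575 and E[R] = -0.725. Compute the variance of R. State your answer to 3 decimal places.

Var(R) = 47.575 − (-0.725)² = 47.049375

47.049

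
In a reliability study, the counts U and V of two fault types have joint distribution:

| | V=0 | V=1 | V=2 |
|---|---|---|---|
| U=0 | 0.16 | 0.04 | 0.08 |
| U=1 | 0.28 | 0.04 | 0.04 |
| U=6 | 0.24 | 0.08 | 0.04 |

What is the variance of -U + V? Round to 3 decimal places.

E[U] = 2.52,  E[V] = 0.48,  E[UV] = 1.08
var(U) = 13.32 − (2.52)² = 6.9696;  var(V) = 0.8 − (0.48)² = 0.5696
cov(U,V) = 1.08 − (2.52)(0.48) = -0.1296
var(-U + V) = (-1)²·6.9696 + (1)²·0.5696 + 2·(-1)·(1)·-0.1296 = 7.7984

7.798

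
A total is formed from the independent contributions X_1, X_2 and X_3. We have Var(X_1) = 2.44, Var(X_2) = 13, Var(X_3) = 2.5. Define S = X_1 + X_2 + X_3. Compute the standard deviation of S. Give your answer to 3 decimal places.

4.236

By independence, Var(S) = (1)²Var(X_1) + (1)²Var(X_2) + (1)²Var(X_3)
= (1)²·2.44 + (1)²·13 + (1)²·2.5 = 17.94
σ(S) = √17.94 ≈ 4.236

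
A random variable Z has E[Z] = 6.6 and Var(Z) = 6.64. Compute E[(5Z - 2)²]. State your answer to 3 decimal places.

1127.000

E[5Z - 2] = 5·6.6 − 2 = 31
Var(5Z - 2) = (5)²·6.64 = 166
E[(5Z - 2)²] = Var((5Z - 2)) + (E[(5Z - 2)])² = 166 + (31)² = 1127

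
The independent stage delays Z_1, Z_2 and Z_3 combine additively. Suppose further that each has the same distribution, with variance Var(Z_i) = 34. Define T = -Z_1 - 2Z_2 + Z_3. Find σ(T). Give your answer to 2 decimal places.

14.28

By independence, Var(T) = (-1)²Var(Z_1) + (-2)²Var(Z_2) + (1)²Var(Z_3)
= (-1)²·34 + (-2)²·34 + (1)²·34 = 204
σ(T) = √204 ≈ 14.28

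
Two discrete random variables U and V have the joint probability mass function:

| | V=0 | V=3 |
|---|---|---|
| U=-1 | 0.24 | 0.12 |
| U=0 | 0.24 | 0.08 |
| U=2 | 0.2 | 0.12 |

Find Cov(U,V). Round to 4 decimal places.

0.0912

E[U] = 0.28,  E[V] = 0.96
E[UV] = 0.36
Cov(U,V) = E[UV] − E[U]E[V] = 0.36 − (0.28)(0.96) = 0.0912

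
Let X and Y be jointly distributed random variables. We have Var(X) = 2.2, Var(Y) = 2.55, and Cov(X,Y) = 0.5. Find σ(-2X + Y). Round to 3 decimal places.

Var(-2X + Y) = (-2)²·Var(X) + (1)²·Var(Y) + 2·(-2)·(1)·Cov(X,Y)
= 4·2.2 + 1·2.55 + -4·0.5 = 9.35
σ(-2X + Y) = √9.35 ≈ 3.058

3.058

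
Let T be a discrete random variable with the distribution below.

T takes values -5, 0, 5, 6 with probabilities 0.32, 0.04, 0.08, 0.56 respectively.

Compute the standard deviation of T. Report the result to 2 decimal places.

E[T] = (-5)(0.32) + (0)(0.04) + (5)(0.08) + (6)(0.56) = 2.16
E[T²] = (-5)²(0.32) + (0)²(0.04) + (5)²(0.08) + (6)²(0.56) = 30.16
V(T) = E[T²] − (E[T])² = 30.16 − (2.16)² = 25.4944
sd(T) = √25.4944 ≈ 5.05

5.05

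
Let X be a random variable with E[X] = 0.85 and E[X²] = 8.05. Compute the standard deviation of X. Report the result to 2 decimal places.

2.71

V(X) = 8.05 − (0.85)² = 7.3275
SD(X) = √7.3275 ≈ 2.71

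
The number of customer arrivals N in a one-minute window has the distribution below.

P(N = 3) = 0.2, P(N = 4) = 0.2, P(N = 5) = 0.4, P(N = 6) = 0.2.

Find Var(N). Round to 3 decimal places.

E[N] = (3)(0.2) + (4)(0.2) + (5)(0.4) + (6)(0.2) = 4.6
E[N²] = (3)²(0.2) + (4)²(0.2) + (5)²(0.4) + (6)²(0.2) = 22.2
Var(N) = E[N²] − (E[N])² = 22.2 − (4.6)² = 1.04

1.040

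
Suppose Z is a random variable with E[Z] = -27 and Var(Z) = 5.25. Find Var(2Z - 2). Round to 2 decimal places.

21.00

Var(2Z - 2) = (2)²·Var(Z) = 4·5.25 = 21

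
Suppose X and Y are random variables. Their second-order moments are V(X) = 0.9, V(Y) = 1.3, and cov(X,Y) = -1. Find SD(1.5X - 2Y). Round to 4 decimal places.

3.6366

V(1.5X - 2Y) = (1.5)²·V(X) + (-2)²·V(Y) + 2·(1.5)·(-2)·cov(X,Y)
= 2.25·0.9 + 4·1.3 + -6·-1 = 13.225
SD(1.5X - 2Y) = √13.225 ≈ 3.6366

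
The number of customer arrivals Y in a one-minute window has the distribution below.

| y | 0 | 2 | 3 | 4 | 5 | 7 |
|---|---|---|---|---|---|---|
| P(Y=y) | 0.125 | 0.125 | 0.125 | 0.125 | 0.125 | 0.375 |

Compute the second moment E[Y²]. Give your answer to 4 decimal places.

25.1250

E[Y²] = (0)²(0.125) + (2)²(0.125) + (3)²(0.125) + (4)²(0.125) + (5)²(0.125) + (7)²(0.375) = 25.125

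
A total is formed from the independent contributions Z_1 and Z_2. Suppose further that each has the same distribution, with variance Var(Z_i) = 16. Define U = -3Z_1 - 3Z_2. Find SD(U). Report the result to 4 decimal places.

By independence, Var(U) = (-3)²Var(Z_1) + (-3)²Var(Z_2)
= (-3)²·16 + (-3)²·16 = 288
SD(U) = √288 ≈ 16.9706

16.9706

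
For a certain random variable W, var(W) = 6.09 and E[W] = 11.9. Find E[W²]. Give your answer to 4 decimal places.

147.7000

E[W²] = var(W) + (E[W])² = 6.09 + (11.9)² = 147.7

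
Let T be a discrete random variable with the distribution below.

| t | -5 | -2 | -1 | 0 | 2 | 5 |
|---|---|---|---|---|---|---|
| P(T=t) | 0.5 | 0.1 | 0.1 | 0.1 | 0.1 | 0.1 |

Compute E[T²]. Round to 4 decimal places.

15.9000

E[T²] = (-5)²(0.5) + (-2)²(0.1) + (-1)²(0.1) + (0)²(0.1) + (2)²(0.1) + (5)²(0.1) = 15.9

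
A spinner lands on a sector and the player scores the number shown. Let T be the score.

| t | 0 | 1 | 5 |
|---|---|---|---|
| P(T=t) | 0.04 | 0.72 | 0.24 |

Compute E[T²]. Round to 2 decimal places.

6.72

E[T²] = (0)²(0.04) + (1)²(0.72) + (5)²(0.24) = 6.72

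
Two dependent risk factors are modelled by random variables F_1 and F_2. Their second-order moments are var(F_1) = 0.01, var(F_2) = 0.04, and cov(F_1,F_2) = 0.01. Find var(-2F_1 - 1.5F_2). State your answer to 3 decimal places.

var(-2F_1 - 1.5F_2) = (-2)²·var(F_1) + (-1.5)²·var(F_2) + 2·(-2)·(-1.5)·cov(F_1,F_2)
= 4·0.01 + 2.25·0.04 + 6·0.01 = 0.19

0.190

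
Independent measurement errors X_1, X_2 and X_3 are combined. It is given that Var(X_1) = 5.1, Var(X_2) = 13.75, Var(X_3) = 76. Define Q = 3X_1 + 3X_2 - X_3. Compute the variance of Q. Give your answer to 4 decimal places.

By independence, Var(Q) = (3)²Var(X_1) + (3)²Var(X_2) + (-1)²Var(X_3)
= (3)²·5.1 + (3)²·13.75 + (-1)²·76 = 245.65

245.6500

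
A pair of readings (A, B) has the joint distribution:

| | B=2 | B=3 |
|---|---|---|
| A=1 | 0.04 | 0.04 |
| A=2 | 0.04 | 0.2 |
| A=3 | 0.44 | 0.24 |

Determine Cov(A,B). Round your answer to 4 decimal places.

-0.0880

E[A] = 2.6,  E[B] = 2.48
E[AB] = 6.36
Cov(A,B) = E[AB] − E[A]E[B] = 6.36 − (2.6)(2.48) = -0.088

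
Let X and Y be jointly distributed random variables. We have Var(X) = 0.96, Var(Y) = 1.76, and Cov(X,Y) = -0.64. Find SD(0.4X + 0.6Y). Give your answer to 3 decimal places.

Var(0.4X + 0.6Y) = (0.4)²·Var(X) + (0.6)²·Var(Y) + 2·(0.4)·(0.6)·Cov(X,Y)
= 0.16·0.96 + 0.36·1.76 + 0.48·-0.64 = 0.48
SD(0.4X + 0.6Y) = √0.48 ≈ 0.693

0.693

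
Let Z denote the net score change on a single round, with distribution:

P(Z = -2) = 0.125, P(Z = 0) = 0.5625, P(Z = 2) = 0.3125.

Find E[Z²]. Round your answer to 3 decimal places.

E[Z²] = (-2)²(0.125) + (0)²(0.5625) + (2)²(0.3125) = 1.75

1.750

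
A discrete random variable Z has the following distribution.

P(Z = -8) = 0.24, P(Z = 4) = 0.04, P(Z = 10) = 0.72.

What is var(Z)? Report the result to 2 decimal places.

E[Z] = (-8)(0.24) + (4)(0.04) + (10)(0.72) = 5.44
E[Z²] = (-8)²(0.24) + (4)²(0.04) + (10)²(0.72) = 88
var(Z) = E[Z²] − (E[Z])² = 88 − (5.44)² = 58.4064

58.41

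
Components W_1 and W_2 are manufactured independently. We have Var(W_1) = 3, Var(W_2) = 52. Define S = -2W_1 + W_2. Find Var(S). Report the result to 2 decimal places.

By independence, Var(S) = (-2)²Var(W_1) + (1)²Var(W_2)
= (-2)²·3 + (1)²·52 = 64

64.00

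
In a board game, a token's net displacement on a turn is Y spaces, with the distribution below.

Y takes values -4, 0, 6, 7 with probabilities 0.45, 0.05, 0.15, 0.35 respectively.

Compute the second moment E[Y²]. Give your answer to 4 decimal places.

E[Y²] = (-4)²(0.45) + (0)²(0.05) + (6)²(0.15) + (7)²(0.35) = 29.75

29.7500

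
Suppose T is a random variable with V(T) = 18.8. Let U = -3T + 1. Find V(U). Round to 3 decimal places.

V(-3T + 1) = (-3)²·V(T) = 9·18.8 = 169.2

169.200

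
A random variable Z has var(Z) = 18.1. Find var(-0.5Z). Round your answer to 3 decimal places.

var(-0.5Z) = (-0.5)²·var(Z) = 0.25·18.1 = 4.525

4.525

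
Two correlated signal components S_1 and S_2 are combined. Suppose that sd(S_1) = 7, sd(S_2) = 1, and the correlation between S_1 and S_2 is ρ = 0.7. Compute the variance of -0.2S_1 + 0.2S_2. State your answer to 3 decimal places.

1.608

V(S_1) = (7)² = 49;  V(S_2) = (1)² = 1
Cov(S_1,S_2) = ρ·sd(S_1)·sd(S_2) = 0.7·7·1 = 4.9
V(-0.2S_1 + 0.2S_2) = (-0.2)²·V(S_1) + (0.2)²·V(S_2) + 2·(-0.2)·(0.2)·Cov(S_1,S_2)
= 0.04·49 + 0.04·1 + -0.08·4.9 = 1.608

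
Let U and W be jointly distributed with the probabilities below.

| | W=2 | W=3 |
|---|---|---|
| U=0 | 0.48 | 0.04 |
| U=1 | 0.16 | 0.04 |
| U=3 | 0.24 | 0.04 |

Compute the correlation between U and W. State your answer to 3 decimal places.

E[U] = 1.04,  E[W] = 2.12
E[UW] = 2.24
Cov(U,W) = E[UW] − E[U]E[W] = 2.24 − (1.04)(2.12) = 0.0352
Var(U) = 1.6384,  Var(W) = 0.1056
ρ = 0.0352 / √(1.6384·0.1056) ≈ 0.085

0.085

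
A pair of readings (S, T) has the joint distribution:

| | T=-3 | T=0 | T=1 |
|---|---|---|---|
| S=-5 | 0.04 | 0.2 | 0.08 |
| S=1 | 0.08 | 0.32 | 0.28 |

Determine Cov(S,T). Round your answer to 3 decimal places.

0.240

E[S] = -0.92,  E[T] = 0
E[ST] = 0.24
Cov(S,T) = E[ST] − E[S]E[T] = 0.24 − (-0.92)(0) = 0.24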